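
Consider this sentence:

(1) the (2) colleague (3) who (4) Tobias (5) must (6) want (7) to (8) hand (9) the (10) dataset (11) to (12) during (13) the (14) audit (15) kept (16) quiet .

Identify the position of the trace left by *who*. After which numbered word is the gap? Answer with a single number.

'who' is the object of the preposition 'to' (recipient of 'hand'). Fronting leaves a gap immediately after 'to':
The colleague who Tobias must want to hand the dataset to ___ during the audit kept quiet.
'to' is word 11.

11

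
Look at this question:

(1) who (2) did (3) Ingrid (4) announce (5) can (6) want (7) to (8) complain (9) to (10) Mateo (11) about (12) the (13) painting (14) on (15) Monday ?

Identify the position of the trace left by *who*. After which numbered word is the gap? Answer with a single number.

4

In situ: Ingrid did announce who can want to complain to Mateo about the painting on Monday.
'who' is the subject of the clause embedded under 'announce'. It moves to the left edge, and the trace sits right after 'announce':
Who did Ingrid announce ___ can want to complain to Mateo about the painting on Monday?
'announce' is word 4.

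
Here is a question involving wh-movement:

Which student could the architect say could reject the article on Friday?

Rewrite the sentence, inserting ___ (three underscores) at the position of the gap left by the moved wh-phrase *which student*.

Before movement: The architect could say which student could reject the article on Friday.
'which student' functions as the subject of the clause embedded under 'say'. The gap is right after 'say'.

Which student could the architect say ___ could reject the article on Friday?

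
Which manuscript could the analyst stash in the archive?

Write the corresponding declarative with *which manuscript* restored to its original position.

The analyst could stash which manuscript in the archive.

'which manuscript' functions as the direct object of 'stash'. It moves to the left edge, and the trace sits right after 'stash':
Which manuscript could the analyst stash ___ in the archive?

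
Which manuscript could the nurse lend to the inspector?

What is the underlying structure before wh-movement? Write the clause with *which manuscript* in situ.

'which manuscript' is the direct object of 'lend'. It moves to the left edge, and the trace sits right after 'lend':
Which manuscript could the nurse lend ___ to the inspector?

The nurse could lend which manuscript to the inspector.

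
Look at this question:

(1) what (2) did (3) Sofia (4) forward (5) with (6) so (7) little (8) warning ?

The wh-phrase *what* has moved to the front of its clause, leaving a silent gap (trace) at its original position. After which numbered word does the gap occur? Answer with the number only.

4

Pre-movement form: Sofia did forward what with so little warning.
The filler 'what' is interpreted as the direct object of 'forward'. Wh-movement fronts it, leaving a gap right after 'forward':
What did Sofia forward ___ with so little warning?
'forward' is word 4.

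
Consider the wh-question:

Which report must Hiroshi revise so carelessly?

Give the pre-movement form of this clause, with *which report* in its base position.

Hiroshi must revise which report so carelessly.

'which report' is the direct object of 'revise'. Wh-movement fronts it, leaving a gap right after 'revise':
Which report must Hiroshi revise ___ so carelessly?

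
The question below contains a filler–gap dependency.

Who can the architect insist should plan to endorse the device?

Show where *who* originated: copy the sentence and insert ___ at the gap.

Who can the architect insist ___ should plan to endorse the device?

In situ: The architect can insist who should plan to endorse the device.
The filler 'who' is interpreted as the subject of the clause embedded under 'insist'. The gap is right after 'insist'.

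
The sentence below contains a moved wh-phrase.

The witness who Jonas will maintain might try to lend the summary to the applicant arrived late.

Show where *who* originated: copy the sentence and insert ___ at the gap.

'who' functions as the subject of the clause embedded under 'maintain'. The gap is right after 'maintain'.

The witness who Jonas will maintain ___ might try to lend the summary to the applicant arrived late.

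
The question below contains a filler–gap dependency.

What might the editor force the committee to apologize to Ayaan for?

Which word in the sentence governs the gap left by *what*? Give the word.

Underlying clause: The editor might force the committee to apologize to Ayaan for what.
The filler 'what' is interpreted as the object of the preposition 'for'. Fronting leaves a gap immediately after 'for':
What might the editor force the committee to apologize to Ayaan for ___?

for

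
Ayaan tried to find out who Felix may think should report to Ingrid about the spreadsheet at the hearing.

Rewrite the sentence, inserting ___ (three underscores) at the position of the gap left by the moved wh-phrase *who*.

In situ: Felix may think who should report to Ingrid about the spreadsheet at the hearing.
'who' functions as the subject of the clause embedded under 'think'. The gap is right after 'think'.

Ayaan tried to find out who Felix may think ___ should report to Ingrid about the spreadsheet at the hearing.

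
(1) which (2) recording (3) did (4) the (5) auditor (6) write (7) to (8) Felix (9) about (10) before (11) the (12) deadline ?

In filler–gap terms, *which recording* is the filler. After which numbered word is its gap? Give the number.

9

Pre-movement form: The auditor did write to Felix about which recording before the deadline.
'which recording' is the object of the preposition 'about'. It moves to the left edge, and the trace sits right after 'about':
Which recording did the auditor write to Felix about ___ before the deadline?
'about' is word 9.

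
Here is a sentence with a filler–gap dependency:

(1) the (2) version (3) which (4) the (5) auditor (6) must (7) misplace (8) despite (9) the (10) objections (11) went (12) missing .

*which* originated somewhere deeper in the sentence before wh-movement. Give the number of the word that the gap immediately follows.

7

The filler 'which' is interpreted as the direct object of 'misplace'. Wh-movement fronts it, leaving a gap right after 'misplace':
The version which the auditor must misplace ___ despite the objections went missing.
'misplace' is word 7.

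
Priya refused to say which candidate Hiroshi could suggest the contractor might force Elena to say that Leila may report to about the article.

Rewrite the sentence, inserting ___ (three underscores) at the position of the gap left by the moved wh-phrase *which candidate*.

Pre-movement form: Hiroshi could suggest the contractor might force Elena to say that Leila may report to which candidate about the article.
The filler 'which candidate' is interpreted as the object of the preposition 'to'. The gap is right after 'to'.

Priya refused to say which candidate Hiroshi could suggest the contractor might force Elena to say that Leila may report to ___ about the article.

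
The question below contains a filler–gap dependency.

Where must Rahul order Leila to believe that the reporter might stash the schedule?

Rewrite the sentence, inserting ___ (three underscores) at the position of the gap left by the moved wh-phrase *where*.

Pre-movement form: Rahul must order Leila to believe that the reporter might stash the schedule where.
'where' is the locative complement of 'stash'. The gap is right after 'schedule'.

Where must Rahul order Leila to believe that the reporter might stash the schedule ___?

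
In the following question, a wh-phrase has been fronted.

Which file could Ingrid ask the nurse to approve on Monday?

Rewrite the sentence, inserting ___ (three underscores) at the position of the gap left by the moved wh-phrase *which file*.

Before movement: Ingrid could ask the nurse to approve which file on Monday.
The filler 'which file' is interpreted as the direct object of 'approve'. The gap is right after 'approve'.

Which file could Ingrid ask the nurse to approve ___ on Monday?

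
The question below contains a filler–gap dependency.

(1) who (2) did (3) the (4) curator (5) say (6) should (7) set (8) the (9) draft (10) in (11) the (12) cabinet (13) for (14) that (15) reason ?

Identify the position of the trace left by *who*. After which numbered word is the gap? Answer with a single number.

Before movement: The curator did say who should set the draft in the cabinet for that reason.
'who' functions as the subject of the clause embedded under 'say'. It moves to the left edge, and the trace sits right after 'say':
Who did the curator say ___ should set the draft in the cabinet for that reason?
'say' is word 5.

5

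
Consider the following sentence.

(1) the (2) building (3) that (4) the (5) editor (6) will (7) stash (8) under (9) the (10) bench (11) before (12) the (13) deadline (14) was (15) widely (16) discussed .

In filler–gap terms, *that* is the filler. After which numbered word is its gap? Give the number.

7

The filler 'that' is interpreted as the direct object of 'stash'. Wh-movement fronts it, leaving a gap right after 'stash':
The building that the editor will stash ___ under the bench before the deadline was widely discussed.
'stash' is word 7.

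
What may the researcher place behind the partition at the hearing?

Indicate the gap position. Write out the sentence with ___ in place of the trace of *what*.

Before movement: The researcher may place what behind the partition at the hearing.
'what' is the direct object of 'place'. The gap is right after 'place'.

What may the researcher place ___ behind the partition at the hearing?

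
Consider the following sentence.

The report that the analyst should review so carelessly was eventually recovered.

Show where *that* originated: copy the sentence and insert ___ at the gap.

The report that the analyst should review ___ so carelessly was eventually recovered.

The filler 'that' is interpreted as the direct object of 'review'. The gap is right after 'review'.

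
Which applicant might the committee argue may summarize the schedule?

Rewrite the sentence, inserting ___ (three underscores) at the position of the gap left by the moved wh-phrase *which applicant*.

Which applicant might the committee argue ___ may summarize the schedule?

In situ: The committee might argue which applicant may summarize the schedule.
The filler 'which applicant' is interpreted as the subject of the clause embedded under 'argue'. The gap is right after 'argue'.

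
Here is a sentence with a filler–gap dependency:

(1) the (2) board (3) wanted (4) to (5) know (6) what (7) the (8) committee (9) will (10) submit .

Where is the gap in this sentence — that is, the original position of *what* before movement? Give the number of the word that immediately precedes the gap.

Pre-movement form: The committee will submit what.
'what' functions as the direct object of 'submit'. Wh-movement fronts it, leaving a gap right after 'submit':
The board wanted to know what the committee will submit ___.
'submit' is word 10.

10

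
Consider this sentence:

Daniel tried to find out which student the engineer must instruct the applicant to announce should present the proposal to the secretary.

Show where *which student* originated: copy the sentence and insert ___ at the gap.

Daniel tried to find out which student the engineer must instruct the applicant to announce ___ should present the proposal to the secretary.

Underlying clause: The engineer must instruct the applicant to announce which student should present the proposal to the secretary.
'which student' is the subject of the clause embedded under 'announce'. The gap is right after 'announce'.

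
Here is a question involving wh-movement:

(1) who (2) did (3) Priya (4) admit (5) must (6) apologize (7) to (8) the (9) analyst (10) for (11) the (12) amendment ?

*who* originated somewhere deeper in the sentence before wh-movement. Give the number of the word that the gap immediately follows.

Underlying clause: Priya did admit who must apologize to the analyst for the amendment.
'who' functions as the subject of the clause embedded under 'admit'. It moves to the left edge, and the trace sits right after 'admit':
Who did Priya admit ___ must apologize to the analyst for the amendment?
'admit' is word 4.

4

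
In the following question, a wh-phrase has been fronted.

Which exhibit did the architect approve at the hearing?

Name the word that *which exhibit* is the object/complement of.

approve

Before movement: The architect did approve which exhibit at the hearing.
'which exhibit' functions as the direct object of 'approve'. It moves to the left edge, and the trace sits right after 'approve':
Which exhibit did the architect approve ___ at the hearing?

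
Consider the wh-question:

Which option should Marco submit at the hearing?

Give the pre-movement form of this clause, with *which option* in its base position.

'which option' functions as the direct object of 'submit'. Wh-movement fronts it, leaving a gap right after 'submit':
Which option should Marco submit ___ at the hearing?

Marco should submit which option at the hearing.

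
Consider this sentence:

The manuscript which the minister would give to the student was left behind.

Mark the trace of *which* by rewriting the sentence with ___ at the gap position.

'which' is the direct object of 'give'. The gap is right after 'give'.

The manuscript which the minister would give ___ to the student was left behind.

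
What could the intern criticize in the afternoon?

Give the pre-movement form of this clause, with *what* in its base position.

The intern could criticize what in the afternoon.

The filler 'what' is interpreted as the direct object of 'criticize'. Wh-movement fronts it, leaving a gap right after 'criticize':
What could the intern criticize ___ in the afternoon?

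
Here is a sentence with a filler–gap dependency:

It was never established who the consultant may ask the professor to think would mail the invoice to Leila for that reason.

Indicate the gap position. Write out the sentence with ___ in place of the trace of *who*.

It was never established who the consultant may ask the professor to think ___ would mail the invoice to Leila for that reason.

In situ: The consultant may ask the professor to think who would mail the invoice to Leila for that reason.
The filler 'who' is interpreted as the subject of the clause embedded under 'think'. The gap is right after 'think'.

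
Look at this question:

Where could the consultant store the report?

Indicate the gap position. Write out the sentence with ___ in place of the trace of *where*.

Before movement: The consultant could store the report where.
The filler 'where' is interpreted as the locative complement of 'store'. The gap is right after 'report'.

Where could the consultant store the report ___?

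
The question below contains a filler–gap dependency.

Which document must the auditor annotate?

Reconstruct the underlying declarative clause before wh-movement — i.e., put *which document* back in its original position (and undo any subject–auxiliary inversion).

'which document' is the direct object of 'annotate'. Fronting leaves a gap immediately after 'annotate':
Which document must the auditor annotate ___?

The auditor must annotate which document.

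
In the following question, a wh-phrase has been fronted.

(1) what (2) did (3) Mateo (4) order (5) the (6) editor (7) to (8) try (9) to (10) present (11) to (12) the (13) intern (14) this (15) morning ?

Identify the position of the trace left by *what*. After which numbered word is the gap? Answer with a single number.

10

In situ: Mateo did order the editor to try to present what to the intern this morning.
The filler 'what' is interpreted as the direct object of 'present'. Fronting leaves a gap immediately after 'present':
What did Mateo order the editor to try to present ___ to the intern this morning?
'present' is word 10.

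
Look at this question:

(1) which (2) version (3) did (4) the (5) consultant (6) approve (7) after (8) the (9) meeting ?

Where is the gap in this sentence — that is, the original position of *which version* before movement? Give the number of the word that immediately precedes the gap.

6

Before movement: The consultant did approve which version after the meeting.
The filler 'which version' is interpreted as the direct object of 'approve'. Fronting leaves a gap immediately after 'approve':
Which version did the consultant approve ___ after the meeting?
'approve' is word 6.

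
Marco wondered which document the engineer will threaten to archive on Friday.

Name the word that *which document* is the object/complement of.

archive

Before movement: The engineer will threaten to archive which document on Friday.
'which document' is the direct object of 'archive'. Fronting leaves a gap immediately after 'archive':
Marco wondered which document the engineer will threaten to archive ___ on Friday.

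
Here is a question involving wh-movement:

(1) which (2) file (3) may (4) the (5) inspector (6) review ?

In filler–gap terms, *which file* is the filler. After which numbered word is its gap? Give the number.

Pre-movement form: The inspector may review which file.
'which file' is the direct object of 'review'. Fronting leaves a gap immediately after 'review':
Which file may the inspector review ___?
'review' is word 6.

6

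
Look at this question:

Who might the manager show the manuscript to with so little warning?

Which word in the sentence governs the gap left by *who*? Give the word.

to

Underlying clause: The manager might show the manuscript to who with so little warning.
The filler 'who' is interpreted as the object of the preposition 'to' (recipient of 'show'). Fronting leaves a gap immediately after 'to':
Who might the manager show the manuscript to ___ with so little warning?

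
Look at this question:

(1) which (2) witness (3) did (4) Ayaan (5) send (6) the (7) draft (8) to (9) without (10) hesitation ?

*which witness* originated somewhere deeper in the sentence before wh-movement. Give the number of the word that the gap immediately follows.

8

Underlying clause: Ayaan did send the draft to which witness without hesitation.
'which witness' is the object of the preposition 'to' (recipient of 'send'). It moves to the left edge, and the trace sits right after 'to':
Which witness did Ayaan send the draft to ___ without hesitation?
'to' is word 8.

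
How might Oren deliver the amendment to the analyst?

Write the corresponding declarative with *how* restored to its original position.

Oren might deliver the amendment to the analyst how.

'how' is the manner adjunct. Fronting leaves a gap immediately after 'analyst':
How might Oren deliver the amendment to the analyst ___?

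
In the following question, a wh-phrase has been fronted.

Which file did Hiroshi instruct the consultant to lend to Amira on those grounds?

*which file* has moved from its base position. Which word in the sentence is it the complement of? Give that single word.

Before movement: Hiroshi did instruct the consultant to lend which file to Amira on those grounds.
'which file' is the direct object of 'lend'. It moves to the left edge, and the trace sits right after 'lend':
Which file did Hiroshi instruct the consultant to lend ___ to Amira on those grounds?

lend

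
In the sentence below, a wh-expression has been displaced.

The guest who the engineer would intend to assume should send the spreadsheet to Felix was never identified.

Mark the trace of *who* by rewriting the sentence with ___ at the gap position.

'who' functions as the subject of the clause embedded under 'assume'. The gap is right after 'assume'.

The guest who the engineer would intend to assume ___ should send the spreadsheet to Felix was never identified.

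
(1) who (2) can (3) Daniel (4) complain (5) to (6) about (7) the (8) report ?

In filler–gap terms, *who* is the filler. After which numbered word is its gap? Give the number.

5

Pre-movement form: Daniel can complain to who about the report.
The filler 'who' is interpreted as the object of the preposition 'to'. Wh-movement fronts it, leaving a gap right after 'to':
Who can Daniel complain to ___ about the report?
'to' is word 5.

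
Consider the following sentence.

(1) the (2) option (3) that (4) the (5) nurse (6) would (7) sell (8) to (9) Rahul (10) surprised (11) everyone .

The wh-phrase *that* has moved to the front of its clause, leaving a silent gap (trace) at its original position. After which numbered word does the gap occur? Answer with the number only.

'that' is the direct object of 'sell'. It moves to the left edge, and the trace sits right after 'sell':
The option that the nurse would sell ___ to Rahul surprised everyone.
'sell' is word 7.

7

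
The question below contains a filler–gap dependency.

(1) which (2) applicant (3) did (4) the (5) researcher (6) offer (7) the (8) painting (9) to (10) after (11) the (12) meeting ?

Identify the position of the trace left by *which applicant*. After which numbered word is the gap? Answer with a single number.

In situ: The researcher did offer the painting to which applicant after the meeting.
The filler 'which applicant' is interpreted as the object of the preposition 'to' (recipient of 'offer'). Wh-movement fronts it, leaving a gap right after 'to':
Which applicant did the researcher offer the painting to ___ after the meeting?
'to' is word 9.

9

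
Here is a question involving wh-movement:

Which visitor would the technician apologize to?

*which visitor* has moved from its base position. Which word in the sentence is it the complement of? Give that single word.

In situ: The technician would apologize to which visitor.
The filler 'which visitor' is interpreted as the object of the preposition 'to'. Wh-movement fronts it, leaving a gap right after 'to':
Which visitor would the technician apologize to ___?

to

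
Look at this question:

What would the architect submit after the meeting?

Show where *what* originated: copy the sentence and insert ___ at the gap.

Pre-movement form: The architect would submit what after the meeting.
The filler 'what' is interpreted as the direct object of 'submit'. The gap is right after 'submit'.

What would the architect submit ___ after the meeting?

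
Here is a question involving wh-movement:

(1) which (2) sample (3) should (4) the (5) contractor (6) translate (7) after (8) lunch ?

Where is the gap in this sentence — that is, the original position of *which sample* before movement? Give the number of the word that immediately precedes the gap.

Before movement: The contractor should translate which sample after lunch.
The filler 'which sample' is interpreted as the direct object of 'translate'. Fronting leaves a gap immediately after 'translate':
Which sample should the contractor translate ___ after lunch?
'translate' is word 6.

6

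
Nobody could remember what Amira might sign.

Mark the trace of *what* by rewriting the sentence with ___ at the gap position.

Nobody could remember what Amira might sign ___.

Before movement: Amira might sign what.
'what' is the direct object of 'sign'. The gap is right after 'sign'.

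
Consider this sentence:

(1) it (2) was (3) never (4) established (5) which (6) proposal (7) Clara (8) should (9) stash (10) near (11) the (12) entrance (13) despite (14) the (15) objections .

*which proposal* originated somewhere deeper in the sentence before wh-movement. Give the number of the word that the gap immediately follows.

Underlying clause: Clara should stash which proposal near the entrance despite the objections.
'which proposal' functions as the direct object of 'stash'. Fronting leaves a gap immediately after 'stash':
It was never established which proposal Clara should stash ___ near the entrance despite the objections.
'stash' is word 9.

9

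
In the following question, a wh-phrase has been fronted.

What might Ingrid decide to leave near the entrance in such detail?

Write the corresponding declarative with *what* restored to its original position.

Ingrid might decide to leave what near the entrance in such detail.

The filler 'what' is interpreted as the direct object of 'leave'. It moves to the left edge, and the trace sits right after 'leave':
What might Ingrid decide to leave ___ near the entrance in such detail?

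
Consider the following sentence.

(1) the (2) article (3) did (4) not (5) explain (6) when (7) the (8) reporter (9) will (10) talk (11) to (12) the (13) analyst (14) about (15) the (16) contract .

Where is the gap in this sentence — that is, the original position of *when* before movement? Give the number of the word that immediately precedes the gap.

16

In situ: The reporter will talk to the analyst about the contract when.
The filler 'when' is interpreted as the temporal adjunct. It moves to the left edge, and the trace sits right after 'contract':
The article did not explain when the reporter will talk to the analyst about the contract ___.
'contract' is word 16.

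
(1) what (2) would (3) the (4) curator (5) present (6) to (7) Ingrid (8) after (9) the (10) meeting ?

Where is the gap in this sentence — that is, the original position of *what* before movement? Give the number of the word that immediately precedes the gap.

5

Pre-movement form: The curator would present what to Ingrid after the meeting.
'what' is the direct object of 'present'. Wh-movement fronts it, leaving a gap right after 'present':
What would the curator present ___ to Ingrid after the meeting?
'present' is word 5.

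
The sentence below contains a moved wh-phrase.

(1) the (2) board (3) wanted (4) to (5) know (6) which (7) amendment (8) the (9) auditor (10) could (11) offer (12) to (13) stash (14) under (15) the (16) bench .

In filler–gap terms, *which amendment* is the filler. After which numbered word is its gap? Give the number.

Pre-movement form: The auditor could offer to stash which amendment under the bench.
The filler 'which amendment' is interpreted as the direct object of 'stash'. Wh-movement fronts it, leaving a gap right after 'stash':
The board wanted to know which amendment the auditor could offer to stash ___ under the bench.
'stash' is word 13.

13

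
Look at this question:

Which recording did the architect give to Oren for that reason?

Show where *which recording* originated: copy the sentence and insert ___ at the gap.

Which recording did the architect give ___ to Oren for that reason?

Pre-movement form: The architect did give which recording to Oren for that reason.
'which recording' functions as the direct object of 'give'. The gap is right after 'give'.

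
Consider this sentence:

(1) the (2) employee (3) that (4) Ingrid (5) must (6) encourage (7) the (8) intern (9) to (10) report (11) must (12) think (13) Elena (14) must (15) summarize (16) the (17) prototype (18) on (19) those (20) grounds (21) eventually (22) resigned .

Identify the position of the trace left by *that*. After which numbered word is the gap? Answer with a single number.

'that' functions as the subject of the clause embedded under 'report'. Fronting leaves a gap immediately after 'report':
The employee that Ingrid must encourage the intern to report ___ must think Elena must summarize the prototype on those grounds eventually resigned.
'report' is word 10.

10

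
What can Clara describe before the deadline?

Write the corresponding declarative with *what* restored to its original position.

'what' is the direct object of 'describe'. It moves to the left edge, and the trace sits right after 'describe':
What can Clara describe ___ before the deadline?

Clara can describe what before the deadline.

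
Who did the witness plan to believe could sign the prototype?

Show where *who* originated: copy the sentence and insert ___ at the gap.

Who did the witness plan to believe ___ could sign the prototype?

In situ: The witness did plan to believe who could sign the prototype.
'who' is the subject of the clause embedded under 'believe'. The gap is right after 'believe'.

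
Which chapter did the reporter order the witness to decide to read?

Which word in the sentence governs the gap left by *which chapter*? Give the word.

read

Before movement: The reporter did order the witness to decide to read which chapter.
'which chapter' is the direct object of 'read'. Wh-movement fronts it, leaving a gap right after 'read':
Which chapter did the reporter order the witness to decide to read ___?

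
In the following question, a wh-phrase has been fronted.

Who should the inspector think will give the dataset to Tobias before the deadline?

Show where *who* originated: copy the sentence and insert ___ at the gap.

Who should the inspector think ___ will give the dataset to Tobias before the deadline?

Pre-movement form: The inspector should think who will give the dataset to Tobias before the deadline.
'who' is the subject of the clause embedded under 'think'. The gap is right after 'think'.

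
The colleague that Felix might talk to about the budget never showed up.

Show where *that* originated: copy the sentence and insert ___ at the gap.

The filler 'that' is interpreted as the object of the preposition 'to'. The gap is right after 'to'.

The colleague that Felix might talk to ___ about the budget never showed up.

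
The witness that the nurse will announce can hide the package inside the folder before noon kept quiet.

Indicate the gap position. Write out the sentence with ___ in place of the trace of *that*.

The witness that the nurse will announce ___ can hide the package inside the folder before noon kept quiet.

'that' is the subject of the clause embedded under 'announce'. The gap is right after 'announce'.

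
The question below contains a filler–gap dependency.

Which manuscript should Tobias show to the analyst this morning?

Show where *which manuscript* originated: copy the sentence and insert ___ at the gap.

Which manuscript should Tobias show ___ to the analyst this morning?

Underlying clause: Tobias should show which manuscript to the analyst this morning.
'which manuscript' functions as the direct object of 'show'. The gap is right after 'show'.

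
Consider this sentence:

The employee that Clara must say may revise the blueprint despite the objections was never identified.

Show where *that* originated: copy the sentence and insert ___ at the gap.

'that' is the subject of the clause embedded under 'say'. The gap is right after 'say'.

The employee that Clara must say ___ may revise the blueprint despite the objections was never identified.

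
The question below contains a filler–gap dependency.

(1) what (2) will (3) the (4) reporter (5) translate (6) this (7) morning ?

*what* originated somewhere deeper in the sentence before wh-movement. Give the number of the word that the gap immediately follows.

5

Pre-movement form: The reporter will translate what this morning.
'what' is the direct object of 'translate'. Wh-movement fronts it, leaving a gap right after 'translate':
What will the reporter translate ___ this morning?
'translate' is word 5.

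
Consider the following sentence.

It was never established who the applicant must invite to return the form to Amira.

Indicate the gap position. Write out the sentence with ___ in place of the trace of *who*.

Underlying clause: The applicant must invite who to return the form to Amira.
'who' is the direct object of 'invite'. The gap is right after 'invite'.

It was never established who the applicant must invite ___ to return the form to Amira.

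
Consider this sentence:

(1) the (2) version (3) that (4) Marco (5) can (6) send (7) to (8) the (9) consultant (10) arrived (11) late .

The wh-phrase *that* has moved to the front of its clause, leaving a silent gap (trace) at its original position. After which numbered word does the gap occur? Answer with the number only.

6

'that' is the direct object of 'send'. Wh-movement fronts it, leaving a gap right after 'send':
The version that Marco can send ___ to the consultant arrived late.
'send' is word 6.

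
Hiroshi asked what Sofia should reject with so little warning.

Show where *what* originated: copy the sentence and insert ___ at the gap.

Hiroshi asked what Sofia should reject ___ with so little warning.

Underlying clause: Sofia should reject what with so little warning.
'what' is the direct object of 'reject'. The gap is right after 'reject'.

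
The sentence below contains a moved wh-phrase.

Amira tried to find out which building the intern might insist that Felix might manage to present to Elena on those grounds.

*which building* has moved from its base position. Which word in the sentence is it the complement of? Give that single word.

Pre-movement form: The intern might insist that Felix might manage to present which building to Elena on those grounds.
'which building' is the direct object of 'present'. Fronting leaves a gap immediately after 'present':
Amira tried to find out which building the intern might insist that Felix might manage to present ___ to Elena on those grounds.

present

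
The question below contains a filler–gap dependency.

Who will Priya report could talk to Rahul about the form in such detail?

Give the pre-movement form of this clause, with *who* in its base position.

The filler 'who' is interpreted as the subject of the clause embedded under 'report'. Fronting leaves a gap immediately after 'report':
Who will Priya report ___ could talk to Rahul about the form in such detail?

Priya will report who could talk to Rahul about the form in such detail.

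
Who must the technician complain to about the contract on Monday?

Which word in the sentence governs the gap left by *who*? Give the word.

Underlying clause: The technician must complain to who about the contract on Monday.
'who' functions as the object of the preposition 'to'. Wh-movement fronts it, leaving a gap right after 'to':
Who must the technician complain to ___ about the contract on Monday?

to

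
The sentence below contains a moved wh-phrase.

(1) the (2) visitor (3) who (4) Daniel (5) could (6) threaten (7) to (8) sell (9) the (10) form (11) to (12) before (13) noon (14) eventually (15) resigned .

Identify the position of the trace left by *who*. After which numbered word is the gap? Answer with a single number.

11

The filler 'who' is interpreted as the object of the preposition 'to' (recipient of 'sell'). Fronting leaves a gap immediately after 'to':
The visitor who Daniel could threaten to sell the form to ___ before noon eventually resigned.
'to' is word 11.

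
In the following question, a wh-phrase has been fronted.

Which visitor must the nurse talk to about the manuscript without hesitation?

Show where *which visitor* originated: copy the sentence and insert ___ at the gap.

Which visitor must the nurse talk to ___ about the manuscript without hesitation?

In situ: The nurse must talk to which visitor about the manuscript without hesitation.
'which visitor' functions as the object of the preposition 'to'. The gap is right after 'to'.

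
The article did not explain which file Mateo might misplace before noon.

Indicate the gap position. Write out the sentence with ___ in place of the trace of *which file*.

The article did not explain which file Mateo might misplace ___ before noon.

Pre-movement form: Mateo might misplace which file before noon.
The filler 'which file' is interpreted as the direct object of 'misplace'. The gap is right after 'misplace'.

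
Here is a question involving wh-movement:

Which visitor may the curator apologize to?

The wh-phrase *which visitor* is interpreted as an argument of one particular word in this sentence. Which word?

to

In situ: The curator may apologize to which visitor.
'which visitor' is the object of the preposition 'to'. Wh-movement fronts it, leaving a gap right after 'to':
Which visitor may the curator apologize to ___?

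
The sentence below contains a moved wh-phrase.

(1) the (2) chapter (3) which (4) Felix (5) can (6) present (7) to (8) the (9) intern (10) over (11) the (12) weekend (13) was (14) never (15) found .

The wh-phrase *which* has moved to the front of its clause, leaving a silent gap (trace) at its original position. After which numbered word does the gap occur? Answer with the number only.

6

'which' is the direct object of 'present'. Wh-movement fronts it, leaving a gap right after 'present':
The chapter which Felix can present ___ to the intern over the weekend was never found.
'present' is word 6.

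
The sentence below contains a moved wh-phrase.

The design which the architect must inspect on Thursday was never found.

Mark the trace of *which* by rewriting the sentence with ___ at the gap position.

The filler 'which' is interpreted as the direct object of 'inspect'. The gap is right after 'inspect'.

The design which the architect must inspect ___ on Thursday was never found.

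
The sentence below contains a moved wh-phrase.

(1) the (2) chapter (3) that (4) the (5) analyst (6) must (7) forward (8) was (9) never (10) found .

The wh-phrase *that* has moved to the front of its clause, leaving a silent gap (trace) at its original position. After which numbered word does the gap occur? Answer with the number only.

7

'that' functions as the direct object of 'forward'. Wh-movement fronts it, leaving a gap right after 'forward':
The chapter that the analyst must forward ___ was never found.
'forward' is word 7.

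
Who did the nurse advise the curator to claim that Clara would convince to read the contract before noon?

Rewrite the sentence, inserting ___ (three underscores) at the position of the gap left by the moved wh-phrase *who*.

Who did the nurse advise the curator to claim that Clara would convince ___ to read the contract before noon?

Underlying clause: The nurse did advise the curator to claim that Clara would convince who to read the contract before noon.
'who' is the direct object of 'convince'. The gap is right after 'convince'.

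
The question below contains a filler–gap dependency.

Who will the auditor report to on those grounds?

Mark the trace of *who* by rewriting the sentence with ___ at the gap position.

Who will the auditor report to ___ on those grounds?

Before movement: The auditor will report to who on those grounds.
'who' functions as the object of the preposition 'to'. The gap is right after 'to'.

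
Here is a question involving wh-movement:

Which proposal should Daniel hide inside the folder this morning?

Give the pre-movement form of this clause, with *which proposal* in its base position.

'which proposal' functions as the direct object of 'hide'. Fronting leaves a gap immediately after 'hide':
Which proposal should Daniel hide ___ inside the folder this morning?

Daniel should hide which proposal inside the folder this morning.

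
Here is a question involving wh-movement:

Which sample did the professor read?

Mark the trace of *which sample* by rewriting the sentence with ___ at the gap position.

Before movement: The professor did read which sample.
The filler 'which sample' is interpreted as the direct object of 'read'. The gap is right after 'read'.

Which sample did the professor read ___?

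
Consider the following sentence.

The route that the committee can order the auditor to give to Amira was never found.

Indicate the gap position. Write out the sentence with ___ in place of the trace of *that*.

The route that the committee can order the auditor to give ___ to Amira was never found.

'that' is the direct object of 'give'. The gap is right after 'give'.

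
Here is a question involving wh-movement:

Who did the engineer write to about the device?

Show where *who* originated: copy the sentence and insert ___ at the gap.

Who did the engineer write to ___ about the device?

In situ: The engineer did write to who about the device.
'who' is the object of the preposition 'to'. The gap is right after 'to'.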